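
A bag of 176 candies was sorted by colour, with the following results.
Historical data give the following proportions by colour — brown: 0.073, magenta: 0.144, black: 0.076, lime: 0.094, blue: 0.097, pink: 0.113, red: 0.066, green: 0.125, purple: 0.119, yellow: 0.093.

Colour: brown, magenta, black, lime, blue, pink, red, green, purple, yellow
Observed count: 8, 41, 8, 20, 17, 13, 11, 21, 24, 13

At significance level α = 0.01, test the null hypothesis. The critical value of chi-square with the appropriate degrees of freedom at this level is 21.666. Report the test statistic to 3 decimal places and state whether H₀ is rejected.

17.986; do not reject

Expected counts E_i = n·p_i: 176×0.073 = 12.848, 176×0.144 = 25.344, 176×0.076 = 13.376, 176×0.094 = 16.544, 176×0.097 = 17.072, 176×0.113 = 19.888, 176×0.066 = 11.616, 176×0.125 = 22, 176×0.119 = 20.944, 176×0.093 = 16.368.
χ² = (8−12.848)²/12.848 + (41−25.344)²/25.344 + (8−13.376)²/13.376 + (20−16.544)²/16.544 + (17−17.072)²/17.072 + (13−19.888)²/19.888 + (11−11.616)²/11.616 + (21−22)²/22 + (24−20.944)²/20.944 + (13−16.368)²/16.368
   = 1.8293 + 9.6713 + 2.1607 + 0.7219 + 0.0003 + 2.3856 + 0.0327 + 0.0455 + 0.4459 + 0.6930
Sum = 17.986
df = 9. Since 17.986 < 21.666, we do not reject H₀.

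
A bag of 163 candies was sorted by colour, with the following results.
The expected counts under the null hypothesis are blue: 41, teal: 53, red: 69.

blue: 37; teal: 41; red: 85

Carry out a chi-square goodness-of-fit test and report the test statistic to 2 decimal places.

blue: (37 − 41)²/41 = 16/41 = 0.390
teal: (41 − 53)²/53 = 144/53 = 2.717
red: (85 − 69)²/69 = 256/69 = 3.710
Sum = 6.82

6.82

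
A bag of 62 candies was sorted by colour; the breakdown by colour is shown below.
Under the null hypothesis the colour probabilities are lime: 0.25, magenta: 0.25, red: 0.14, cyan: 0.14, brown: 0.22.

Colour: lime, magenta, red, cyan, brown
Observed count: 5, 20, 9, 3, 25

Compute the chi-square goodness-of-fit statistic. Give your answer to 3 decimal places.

21.609

Expected counts E_i = n·p_i: 62×0.25 = 15.5, 62×0.25 = 15.5, 62×0.14 = 8.68, 62×0.14 = 8.68, 62×0.22 = 13.64.
χ² = (5−15.5)²/15.5 + (20−15.5)²/15.5 + (9−8.68)²/8.68 + (3−8.68)²/8.68 + (25−13.64)²/13.64
   = 7.1129 + 1.3065 + 0.0118 + 3.7169 + 9.4611
Sum = 21.609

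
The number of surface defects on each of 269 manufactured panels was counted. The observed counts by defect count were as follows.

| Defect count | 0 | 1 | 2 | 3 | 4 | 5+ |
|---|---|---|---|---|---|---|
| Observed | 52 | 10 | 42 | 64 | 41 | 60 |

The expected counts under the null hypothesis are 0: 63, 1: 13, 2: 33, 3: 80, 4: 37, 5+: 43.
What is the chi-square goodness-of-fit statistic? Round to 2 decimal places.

χ² = (52−63)²/63 + (10−13)²/13 + (42−33)²/33 + (64−80)²/80 + (41−37)²/37 + (60−43)²/43
   = 1.921 + 0.692 + 2.455 + 3.200 + 0.432 + 6.721
Sum = 15.42

15.42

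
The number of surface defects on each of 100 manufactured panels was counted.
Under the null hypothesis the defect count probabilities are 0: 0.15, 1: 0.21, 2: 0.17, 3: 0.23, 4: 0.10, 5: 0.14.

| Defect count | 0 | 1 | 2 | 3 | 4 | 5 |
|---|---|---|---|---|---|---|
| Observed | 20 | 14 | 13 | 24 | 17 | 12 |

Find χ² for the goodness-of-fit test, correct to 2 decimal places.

Expected counts E_i = n·p_i: 100×0.15 = 15, 100×0.21 = 21, 100×0.17 = 17, 100×0.23 = 23, 100×0.10 = 10, 100×0.14 = 14.
χ² = (20−15)²/15 + (14−21)²/21 + (13−17)²/17 + (24−23)²/23 + (17−10)²/10 + (12−14)²/14
   = 1.667 + 2.333 + 0.941 + 0.043 + 4.900 + 0.286
Sum = 10.17

10.17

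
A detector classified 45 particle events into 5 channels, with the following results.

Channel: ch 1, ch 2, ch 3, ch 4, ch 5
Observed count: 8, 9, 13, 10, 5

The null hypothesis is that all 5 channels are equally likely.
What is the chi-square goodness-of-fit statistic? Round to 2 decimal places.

3.78

Expected count for each of the 5 categories: 45/5 = 9.
cat         O        E   (O−E)²/E
ch 1        8        9      0.111
ch 2        9        9      0.000
ch 3       13        9      1.778
ch 4       10        9      0.111
ch 5        5        9      1.778
Sum = 3.78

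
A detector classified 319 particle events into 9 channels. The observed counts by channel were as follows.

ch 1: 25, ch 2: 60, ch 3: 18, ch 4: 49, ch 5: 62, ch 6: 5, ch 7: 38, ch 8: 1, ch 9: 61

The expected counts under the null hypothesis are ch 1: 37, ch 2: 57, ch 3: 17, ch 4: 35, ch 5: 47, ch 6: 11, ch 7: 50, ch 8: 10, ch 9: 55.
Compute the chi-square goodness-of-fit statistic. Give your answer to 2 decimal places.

ch 1: (25 − 37)²/37 = 144/37 = 3.892
ch 2: (60 − 57)²/57 = 9/57 = 0.158
ch 3: (18 − 17)²/17 = 1/17 = 0.059
ch 4: (49 − 35)²/35 = 196/35 = 5.600
ch 5: (62 − 47)²/47 = 225/47 = 4.787
ch 6: (5 − 11)²/11 = 36/11 = 3.273
ch 7: (38 − 50)²/50 = 144/50 = 2.880
ch 8: (1 − 10)²/10 = 81/10 = 8.100
ch 9: (61 − 55)²/55 = 36/55 = 0.655
Sum = 29.40

29.40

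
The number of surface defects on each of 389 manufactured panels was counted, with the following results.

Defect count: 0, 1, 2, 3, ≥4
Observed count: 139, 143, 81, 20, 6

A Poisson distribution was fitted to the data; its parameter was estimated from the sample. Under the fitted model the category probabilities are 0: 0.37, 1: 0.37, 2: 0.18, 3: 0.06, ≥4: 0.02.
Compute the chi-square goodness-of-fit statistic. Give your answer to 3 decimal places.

Expected counts E_i = n·p_i: 389×0.37 = 143.93, 389×0.37 = 143.93, 389×0.18 = 70.02, 389×0.06 = 23.34, 389×0.02 = 7.78.
χ² = (139−143.93)²/143.93 + (143−143.93)²/143.93 + (81−70.02)²/70.02 + (20−23.34)²/23.34 + (6−7.78)²/7.78
   = 0.1689 + 0.0060 + 1.7218 + 0.4780 + 0.4072
Sum = 2.782

2.782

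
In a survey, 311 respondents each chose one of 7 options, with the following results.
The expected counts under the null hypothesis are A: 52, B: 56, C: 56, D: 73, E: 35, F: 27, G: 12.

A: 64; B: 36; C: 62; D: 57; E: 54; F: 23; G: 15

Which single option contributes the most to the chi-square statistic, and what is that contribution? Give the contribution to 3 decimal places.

E, 10.314

cat         O        E   (O−E)²/E
A          64       52     2.7692
B          36       56     7.1429
C          62       56     0.6429
D          57       73     3.5068
E          54       35    10.3143
F          23       27     0.5926
G          15       12     0.7500
The largest term is for E: 10.314.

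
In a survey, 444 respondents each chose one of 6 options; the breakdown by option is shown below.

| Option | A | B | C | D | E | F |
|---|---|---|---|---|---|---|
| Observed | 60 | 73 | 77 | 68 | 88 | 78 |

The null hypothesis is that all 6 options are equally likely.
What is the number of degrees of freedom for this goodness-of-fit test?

5

There are k = 6 categories and no parameters were estimated from the data, so df = 6 − 1 = 5.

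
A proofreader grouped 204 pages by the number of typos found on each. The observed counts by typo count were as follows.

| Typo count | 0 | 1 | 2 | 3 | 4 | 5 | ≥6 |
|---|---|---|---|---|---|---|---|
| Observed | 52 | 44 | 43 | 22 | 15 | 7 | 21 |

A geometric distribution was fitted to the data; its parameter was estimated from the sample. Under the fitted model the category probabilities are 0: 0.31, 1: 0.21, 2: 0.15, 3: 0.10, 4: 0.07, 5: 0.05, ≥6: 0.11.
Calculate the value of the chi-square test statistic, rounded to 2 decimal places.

Expected counts E_i = n·p_i: 204×0.31 = 63.24, 204×0.21 = 42.84, 204×0.15 = 30.6, 204×0.10 = 20.4, 204×0.07 = 14.28, 204×0.05 = 10.2, 204×0.11 = 22.44.
χ² = (52−63.24)²/63.24 + (44−42.84)²/42.84 + (43−30.6)²/30.6 + (22−20.4)²/20.4 + (15−14.28)²/14.28 + (7−10.2)²/10.2 + (21−22.44)²/22.44
   = 1.998 + 0.031 + 5.025 + 0.125 + 0.036 + 1.004 + 0.092
Sum = 8.31

8.31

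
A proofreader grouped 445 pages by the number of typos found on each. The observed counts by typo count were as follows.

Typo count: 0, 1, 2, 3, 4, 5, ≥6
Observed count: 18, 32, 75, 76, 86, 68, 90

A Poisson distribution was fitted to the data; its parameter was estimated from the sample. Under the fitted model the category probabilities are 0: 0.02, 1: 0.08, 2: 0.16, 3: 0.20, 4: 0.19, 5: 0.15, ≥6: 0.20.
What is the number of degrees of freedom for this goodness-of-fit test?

5

There are k = 7 categories and 1 parameter estimated from the data, so df = 7 − 1 − 1 = 5.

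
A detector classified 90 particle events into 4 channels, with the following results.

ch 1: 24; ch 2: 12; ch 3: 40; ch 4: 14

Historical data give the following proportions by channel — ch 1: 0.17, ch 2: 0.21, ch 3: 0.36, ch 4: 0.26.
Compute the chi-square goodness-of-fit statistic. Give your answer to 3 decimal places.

Expected counts E_i = n·p_i: 90×0.17 = 15.3, 90×0.21 = 18.9, 90×0.36 = 32.4, 90×0.26 = 23.4.
χ² = (24−15.3)²/15.3 + (12−18.9)²/18.9 + (40−32.4)²/32.4 + (14−23.4)²/23.4
   = 4.9471 + 2.5190 + 1.7827 + 3.7761
Sum = 13.025

13.025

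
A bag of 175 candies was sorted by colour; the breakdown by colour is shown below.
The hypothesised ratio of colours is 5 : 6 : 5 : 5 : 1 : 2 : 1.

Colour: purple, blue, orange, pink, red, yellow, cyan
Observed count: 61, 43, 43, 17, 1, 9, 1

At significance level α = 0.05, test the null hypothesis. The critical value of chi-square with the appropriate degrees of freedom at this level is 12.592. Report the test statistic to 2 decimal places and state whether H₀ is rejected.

42.50; reject

Ratio total = 25. Expected counts: 175×5/25 = 35, 175×6/25 = 42, 175×5/25 = 35, 175×5/25 = 35, 175×1/25 = 7, 175×2/25 = 14, 175×1/25 = 7.
purple: (61 − 35)²/35 = 676/35 = 19.314
blue: (43 − 42)²/42 = 1/42 = 0.024
orange: (43 − 35)²/35 = 64/35 = 1.829
pink: (17 − 35)²/35 = 324/35 = 9.257
red: (1 − 7)²/7 = 36/7 = 5.143
yellow: (9 − 14)²/14 = 25/14 = 1.786
cyan: (1 − 7)²/7 = 36/7 = 5.143
Sum = 42.50
df = 6. Since 42.50 > 12.592, we reject H₀.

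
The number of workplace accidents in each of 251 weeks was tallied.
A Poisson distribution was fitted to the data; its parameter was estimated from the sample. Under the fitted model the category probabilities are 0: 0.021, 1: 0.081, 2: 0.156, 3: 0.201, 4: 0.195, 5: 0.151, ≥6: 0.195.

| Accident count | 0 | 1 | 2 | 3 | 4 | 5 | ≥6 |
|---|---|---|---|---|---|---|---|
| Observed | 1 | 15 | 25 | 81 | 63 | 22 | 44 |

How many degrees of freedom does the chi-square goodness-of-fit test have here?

5

There are k = 7 categories and 1 parameter estimated from the data, so df = 7 − 1 − 1 = 5.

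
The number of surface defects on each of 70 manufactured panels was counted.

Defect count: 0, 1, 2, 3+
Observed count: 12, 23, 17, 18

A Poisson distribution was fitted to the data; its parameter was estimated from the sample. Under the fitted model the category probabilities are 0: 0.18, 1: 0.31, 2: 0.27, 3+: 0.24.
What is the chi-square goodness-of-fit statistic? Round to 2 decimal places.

Expected counts E_i = n·p_i: 70×0.18 = 12.6, 70×0.31 = 21.7, 70×0.27 = 18.9, 70×0.24 = 16.8.
0: (12 − 12.6)²/12.6 = 0.36/12.6 = 0.029
1: (23 − 21.7)²/21.7 = 1.69/21.7 = 0.078
2: (17 − 18.9)²/18.9 = 3.61/18.9 = 0.191
3+: (18 − 16.8)²/16.8 = 1.44/16.8 = 0.086
Sum = 0.38

0.38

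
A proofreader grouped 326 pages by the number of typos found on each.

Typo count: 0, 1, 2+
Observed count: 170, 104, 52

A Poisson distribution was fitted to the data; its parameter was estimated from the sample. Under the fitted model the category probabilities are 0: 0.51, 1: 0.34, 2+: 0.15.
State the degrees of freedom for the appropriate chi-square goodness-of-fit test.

1

There are k = 3 categories and 1 parameter estimated from the data, so df = 3 − 1 − 1 = 1.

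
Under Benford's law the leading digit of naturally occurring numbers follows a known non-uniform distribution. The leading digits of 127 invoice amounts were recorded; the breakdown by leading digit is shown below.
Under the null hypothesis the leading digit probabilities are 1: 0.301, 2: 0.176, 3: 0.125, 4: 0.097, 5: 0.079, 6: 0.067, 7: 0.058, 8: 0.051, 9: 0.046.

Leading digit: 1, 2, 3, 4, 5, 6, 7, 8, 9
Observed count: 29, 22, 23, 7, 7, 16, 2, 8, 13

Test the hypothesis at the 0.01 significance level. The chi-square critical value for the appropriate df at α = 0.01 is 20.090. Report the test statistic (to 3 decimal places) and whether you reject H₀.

Expected counts E_i = n·p_i: 127×0.301 = 38.227, 127×0.176 = 22.352, 127×0.125 = 15.875, 127×0.097 = 12.319, 127×0.079 = 10.033, 127×0.067 = 8.509, 127×0.058 = 7.366, 127×0.051 = 6.477, 127×0.046 = 5.842.
cat         O        E   (O−E)²/E
1          29   38.227     2.2272
2          22   22.352     0.0055
3          23   15.875     3.1978
4           7   12.319     2.2966
5           7   10.033     0.9169
6          16    8.509     6.5948
7           2    7.366     3.9090
8           8    6.477     0.3581
9          13    5.842     8.7704
Sum = 28.276
df = 8. Since 28.276 > 20.090, we reject H₀.

28.276; reject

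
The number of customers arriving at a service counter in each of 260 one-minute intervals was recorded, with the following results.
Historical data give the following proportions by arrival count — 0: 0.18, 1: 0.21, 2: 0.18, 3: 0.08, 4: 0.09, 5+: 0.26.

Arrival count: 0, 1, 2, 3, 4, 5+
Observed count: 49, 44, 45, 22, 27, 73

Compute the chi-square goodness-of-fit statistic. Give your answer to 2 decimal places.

Expected counts E_i = n·p_i: 260×0.18 = 46.8, 260×0.21 = 54.6, 260×0.18 = 46.8, 260×0.08 = 20.8, 260×0.09 = 23.4, 260×0.26 = 67.6.
cat         O        E   (O−E)²/E
0          49     46.8      0.103
1          44     54.6      2.058
2          45     46.8      0.069
3          22     20.8      0.069
4          27     23.4      0.554
5+         73     67.6      0.431
Sum = 3.28

3.28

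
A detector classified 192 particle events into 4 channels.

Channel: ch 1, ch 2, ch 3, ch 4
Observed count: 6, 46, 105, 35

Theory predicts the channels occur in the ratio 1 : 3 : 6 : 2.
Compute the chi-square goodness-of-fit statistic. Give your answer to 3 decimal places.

Ratio total = 12. Expected counts: 192×1/12 = 16, 192×3/12 = 48, 192×6/12 = 96, 192×2/12 = 32.
χ² = (6−16)²/16 + (46−48)²/48 + (105−96)²/96 + (35−32)²/32
   = 6.2500 + 0.0833 + 0.8438 + 0.2813
Sum = 7.458

7.458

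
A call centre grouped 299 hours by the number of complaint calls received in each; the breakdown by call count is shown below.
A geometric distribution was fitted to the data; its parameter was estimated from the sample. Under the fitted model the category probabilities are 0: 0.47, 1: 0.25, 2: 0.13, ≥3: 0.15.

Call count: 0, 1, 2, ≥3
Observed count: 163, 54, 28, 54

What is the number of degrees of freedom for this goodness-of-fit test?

There are k = 4 categories and 1 parameter estimated from the data, so df = 4 − 1 − 1 = 2.

2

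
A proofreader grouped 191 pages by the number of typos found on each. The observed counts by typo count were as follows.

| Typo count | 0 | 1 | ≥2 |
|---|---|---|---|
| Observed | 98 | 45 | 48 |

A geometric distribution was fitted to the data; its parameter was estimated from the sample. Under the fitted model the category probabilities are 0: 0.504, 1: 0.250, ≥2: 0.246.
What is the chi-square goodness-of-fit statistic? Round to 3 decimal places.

Expected counts E_i = n·p_i: 191×0.504 = 96.264, 191×0.250 = 47.75, 191×0.246 = 46.986.
0: (98 − 96.264)²/96.264 = 3.013696/96.264 = 0.0313
1: (45 − 47.75)²/47.75 = 7.5625/47.75 = 0.1584
≥2: (48 − 46.986)²/46.986 = 1.028196/46.986 = 0.0219
Sum = 0.212

0.212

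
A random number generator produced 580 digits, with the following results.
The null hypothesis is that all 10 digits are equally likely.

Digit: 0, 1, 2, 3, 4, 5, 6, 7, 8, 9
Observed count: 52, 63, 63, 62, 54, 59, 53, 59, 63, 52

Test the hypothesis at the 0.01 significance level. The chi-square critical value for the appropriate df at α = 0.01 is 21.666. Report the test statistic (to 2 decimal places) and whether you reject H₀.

Under H₀ each category has probability 1/10, so each expected count is 580/10 = 58.
cat         O        E   (O−E)²/E
0          52       58      0.621
1          63       58      0.431
2          63       58      0.431
3          62       58      0.276
4          54       58      0.276
5          59       58      0.017
6          53       58      0.431
7          59       58      0.017
8          63       58      0.431
9          52       58      0.621
Sum = 3.55
df = 9. Since 3.55 < 21.666, we do not reject H₀.

3.55; do not reject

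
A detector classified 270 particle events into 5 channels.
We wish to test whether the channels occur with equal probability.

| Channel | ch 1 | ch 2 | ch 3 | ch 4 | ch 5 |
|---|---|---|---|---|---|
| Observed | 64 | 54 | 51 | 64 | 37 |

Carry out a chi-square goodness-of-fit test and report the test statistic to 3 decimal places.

Under H₀ each category has probability 1/5, so each expected count is 270/5 = 54.
χ² = (64−54)²/54 + (54−54)²/54 + (51−54)²/54 + (64−54)²/54 + (37−54)²/54
   = 1.8519 + 0.0000 + 0.1667 + 1.8519 + 5.3519
Sum = 9.222

9.222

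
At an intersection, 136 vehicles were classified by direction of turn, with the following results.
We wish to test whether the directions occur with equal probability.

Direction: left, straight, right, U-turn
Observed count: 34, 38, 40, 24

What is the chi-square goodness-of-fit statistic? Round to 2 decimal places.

4.47

Under H₀ each category has probability 1/4, so each expected count is 136/4 = 34.
left: (34 − 34)²/34 = 0/34 = 0.000
straight: (38 − 34)²/34 = 16/34 = 0.471
right: (40 − 34)²/34 = 36/34 = 1.059
U-turn: (24 − 34)²/34 = 100/34 = 2.941
Sum = 4.47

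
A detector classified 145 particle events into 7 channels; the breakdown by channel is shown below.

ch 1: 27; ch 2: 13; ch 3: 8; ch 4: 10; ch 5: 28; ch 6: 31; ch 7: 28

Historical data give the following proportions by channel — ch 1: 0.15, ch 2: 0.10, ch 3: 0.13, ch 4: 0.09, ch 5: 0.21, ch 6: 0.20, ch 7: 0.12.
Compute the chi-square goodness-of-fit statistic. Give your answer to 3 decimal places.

Expected counts E_i = n·p_i: 145×0.15 = 21.75, 145×0.10 = 14.5, 145×0.13 = 18.85, 145×0.09 = 13.05, 145×0.21 = 30.45, 145×0.20 = 29, 145×0.12 = 17.4.
cat         O        E   (O−E)²/E
ch 1       27    21.75     1.2672
ch 2       13     14.5     0.1552
ch 3        8    18.85     6.2452
ch 4       10    13.05     0.7128
ch 5       28    30.45     0.1971
ch 6       31       29     0.1379
ch 7       28     17.4     6.4575
Sum = 15.173

15.173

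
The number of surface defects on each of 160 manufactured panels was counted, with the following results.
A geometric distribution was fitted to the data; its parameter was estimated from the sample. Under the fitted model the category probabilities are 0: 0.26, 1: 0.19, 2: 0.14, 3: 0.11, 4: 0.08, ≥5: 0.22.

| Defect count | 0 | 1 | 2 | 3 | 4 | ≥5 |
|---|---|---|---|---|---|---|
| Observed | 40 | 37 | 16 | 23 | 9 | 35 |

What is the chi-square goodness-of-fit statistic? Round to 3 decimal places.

Expected counts E_i = n·p_i: 160×0.26 = 41.6, 160×0.19 = 30.4, 160×0.14 = 22.4, 160×0.11 = 17.6, 160×0.08 = 12.8, 160×0.22 = 35.2.
χ² = (40−41.6)²/41.6 + (37−30.4)²/30.4 + (16−22.4)²/22.4 + (23−17.6)²/17.6 + (9−12.8)²/12.8 + (35−35.2)²/35.2
   = 0.0615 + 1.4329 + 1.8286 + 1.6568 + 1.1281 + 0.0011
Sum = 6.109

6.109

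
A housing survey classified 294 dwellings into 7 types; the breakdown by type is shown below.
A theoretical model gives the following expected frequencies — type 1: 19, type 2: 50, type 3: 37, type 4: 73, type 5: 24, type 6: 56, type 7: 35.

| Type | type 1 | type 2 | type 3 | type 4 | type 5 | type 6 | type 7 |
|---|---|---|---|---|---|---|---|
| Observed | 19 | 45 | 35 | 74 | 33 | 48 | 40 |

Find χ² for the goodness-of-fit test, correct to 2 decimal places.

cat         O        E   (O−E)²/E
type 1     19       19      0.000
type 2     45       50      0.500
type 3     35       37      0.108
type 4     74       73      0.014
type 5     33       24      3.375
type 6     48       56      1.143
type 7     40       35      0.714
Sum = 5.85

5.85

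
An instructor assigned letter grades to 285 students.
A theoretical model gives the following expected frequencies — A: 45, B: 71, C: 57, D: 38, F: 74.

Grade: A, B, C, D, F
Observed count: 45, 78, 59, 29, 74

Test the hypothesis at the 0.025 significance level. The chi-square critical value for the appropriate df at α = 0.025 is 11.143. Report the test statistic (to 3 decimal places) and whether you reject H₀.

2.892; do not reject

χ² = (45−45)²/45 + (78−71)²/71 + (59−57)²/57 + (29−38)²/38 + (74−74)²/74
   = 0.0000 + 0.6901 + 0.0702 + 2.1316 + 0.0000
Sum = 2.892
df = 4. Since 2.892 < 11.143, we do not reject H₀.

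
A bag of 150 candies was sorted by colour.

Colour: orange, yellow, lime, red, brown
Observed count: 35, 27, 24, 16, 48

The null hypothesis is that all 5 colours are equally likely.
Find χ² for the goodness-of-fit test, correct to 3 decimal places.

19.667

Under H₀ each category has probability 1/5, so each expected count is 150/5 = 30.
cat         O        E   (O−E)²/E
orange     35       30     0.8333
yellow     27       30     0.3000
lime       24       30     1.2000
red        16       30     6.5333
brown      48       30    10.8000
Sum = 19.667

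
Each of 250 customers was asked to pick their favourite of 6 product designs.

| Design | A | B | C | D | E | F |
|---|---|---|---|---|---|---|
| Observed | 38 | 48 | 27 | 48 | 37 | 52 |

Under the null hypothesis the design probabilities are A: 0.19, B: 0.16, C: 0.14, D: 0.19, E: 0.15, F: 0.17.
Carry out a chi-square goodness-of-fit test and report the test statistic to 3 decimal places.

Expected counts E_i = n·p_i: 250×0.19 = 47.5, 250×0.16 = 40, 250×0.14 = 35, 250×0.19 = 47.5, 250×0.15 = 37.5, 250×0.17 = 42.5.
χ² = (38−47.5)²/47.5 + (48−40)²/40 + (27−35)²/35 + (48−47.5)²/47.5 + (37−37.5)²/37.5 + (52−42.5)²/42.5
   = 1.9000 + 1.6000 + 1.8286 + 0.0053 + 0.0067 + 2.1235
Sum = 7.464

7.464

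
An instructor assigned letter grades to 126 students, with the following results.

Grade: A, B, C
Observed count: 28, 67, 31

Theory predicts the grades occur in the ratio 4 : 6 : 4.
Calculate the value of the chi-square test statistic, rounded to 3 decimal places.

5.602

Ratio total = 14. Expected counts: 126×4/14 = 36, 126×6/14 = 54, 126×4/14 = 36.
A: (28 − 36)²/36 = 64/36 = 1.7778
B: (67 − 54)²/54 = 169/54 = 3.1296
C: (31 − 36)²/36 = 25/36 = 0.6944
Sum = 5.602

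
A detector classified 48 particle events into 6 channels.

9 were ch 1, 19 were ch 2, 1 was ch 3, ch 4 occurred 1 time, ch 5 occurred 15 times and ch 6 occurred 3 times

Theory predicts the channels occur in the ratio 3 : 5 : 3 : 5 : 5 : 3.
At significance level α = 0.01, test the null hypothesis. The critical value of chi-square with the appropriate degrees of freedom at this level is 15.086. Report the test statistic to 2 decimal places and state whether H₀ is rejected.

25.87; reject

Ratio total = 24. Expected counts: 48×3/24 = 6, 48×5/24 = 10, 48×3/24 = 6, 48×5/24 = 10, 48×5/24 = 10, 48×3/24 = 6.
ch 1: (9 − 6)²/6 = 9/6 = 1.500
ch 2: (19 − 10)²/10 = 81/10 = 8.100
ch 3: (1 − 6)²/6 = 25/6 = 4.167
ch 4: (1 − 10)²/10 = 81/10 = 8.100
ch 5: (15 − 10)²/10 = 25/10 = 2.500
ch 6: (3 − 6)²/6 = 9/6 = 1.500
Sum = 25.87
df = 5. Since 25.87 > 15.086, we reject H₀.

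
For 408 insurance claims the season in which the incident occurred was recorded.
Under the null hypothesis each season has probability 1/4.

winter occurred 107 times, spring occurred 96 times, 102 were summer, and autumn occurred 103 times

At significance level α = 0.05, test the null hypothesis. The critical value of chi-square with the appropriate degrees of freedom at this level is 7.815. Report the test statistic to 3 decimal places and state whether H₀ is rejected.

Expected count for each of the 4 categories: 408/4 = 102.
cat         O        E   (O−E)²/E
winter    107      102     0.2451
spring     96      102     0.3529
summer    102      102     0.0000
autumn    103      102     0.0098
Sum = 0.608
df = 3. Since 0.608 < 7.815, we do not reject H₀.

0.608; do not reject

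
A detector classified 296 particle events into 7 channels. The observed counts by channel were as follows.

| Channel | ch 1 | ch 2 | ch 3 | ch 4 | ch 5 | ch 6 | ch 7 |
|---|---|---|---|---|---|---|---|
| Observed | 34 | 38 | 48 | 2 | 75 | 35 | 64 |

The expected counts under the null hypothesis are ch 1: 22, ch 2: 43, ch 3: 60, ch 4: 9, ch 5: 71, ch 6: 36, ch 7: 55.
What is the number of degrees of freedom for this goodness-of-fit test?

There are k = 7 categories and no parameters were estimated from the data, so df = 7 − 1 = 6.

6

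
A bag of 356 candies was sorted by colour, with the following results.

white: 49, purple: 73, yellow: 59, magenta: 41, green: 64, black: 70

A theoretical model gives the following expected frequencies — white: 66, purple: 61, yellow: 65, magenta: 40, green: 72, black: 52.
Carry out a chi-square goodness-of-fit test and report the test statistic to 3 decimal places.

14.438

χ² = (49−66)²/66 + (73−61)²/61 + (59−65)²/65 + (41−40)²/40 + (64−72)²/72 + (70−52)²/52
   = 4.3788 + 2.3607 + 0.5538 + 0.0250 + 0.8889 + 6.2308
Sum = 14.438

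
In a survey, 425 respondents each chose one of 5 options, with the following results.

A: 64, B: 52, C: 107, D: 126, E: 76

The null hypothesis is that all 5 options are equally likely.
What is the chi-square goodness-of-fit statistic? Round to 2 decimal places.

Under H₀ each category has probability 1/5, so each expected count is 425/5 = 85.
A: (64 − 85)²/85 = 441/85 = 5.188
B: (52 − 85)²/85 = 1089/85 = 12.812
C: (107 − 85)²/85 = 484/85 = 5.694
D: (126 − 85)²/85 = 1681/85 = 19.776
E: (76 − 85)²/85 = 81/85 = 0.953
Sum = 44.42

44.42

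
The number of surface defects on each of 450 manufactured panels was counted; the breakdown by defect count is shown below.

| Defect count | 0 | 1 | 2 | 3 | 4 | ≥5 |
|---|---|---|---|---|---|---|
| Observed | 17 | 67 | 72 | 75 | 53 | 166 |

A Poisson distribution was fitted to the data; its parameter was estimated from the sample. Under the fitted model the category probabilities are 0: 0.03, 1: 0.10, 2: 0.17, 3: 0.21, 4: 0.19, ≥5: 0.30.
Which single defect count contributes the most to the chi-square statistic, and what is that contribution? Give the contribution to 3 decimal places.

Expected counts E_i = n·p_i: 450×0.03 = 13.5, 450×0.10 = 45, 450×0.17 = 76.5, 450×0.21 = 94.5, 450×0.19 = 85.5, 450×0.30 = 135.
χ² = (17−13.5)²/13.5 + (67−45)²/45 + (72−76.5)²/76.5 + (75−94.5)²/94.5 + (53−85.5)²/85.5 + (166−135)²/135
   = 0.9074 + 10.7556 + 0.2647 + 4.0238 + 12.3538 + 7.1185
The largest term is for 4: 12.354.

4, 12.354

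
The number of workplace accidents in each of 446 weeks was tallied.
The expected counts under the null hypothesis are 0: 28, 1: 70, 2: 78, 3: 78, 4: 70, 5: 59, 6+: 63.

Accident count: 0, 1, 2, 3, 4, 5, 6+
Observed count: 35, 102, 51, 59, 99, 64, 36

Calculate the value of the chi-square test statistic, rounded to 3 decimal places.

χ² = (35−28)²/28 + (102−70)²/70 + (51−78)²/78 + (59−78)²/78 + (99−70)²/70 + (64−59)²/59 + (36−63)²/63
   = 1.7500 + 14.6286 + 9.3462 + 4.6282 + 12.0143 + 0.4237 + 11.5714
Sum = 54.362

54.362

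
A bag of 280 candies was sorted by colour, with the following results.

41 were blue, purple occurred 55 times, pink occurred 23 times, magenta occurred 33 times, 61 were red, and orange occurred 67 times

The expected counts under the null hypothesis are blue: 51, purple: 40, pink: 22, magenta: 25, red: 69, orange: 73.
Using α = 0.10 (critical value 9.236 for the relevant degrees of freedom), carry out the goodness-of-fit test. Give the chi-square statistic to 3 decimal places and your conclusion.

cat          O        E   (O−E)²/E
blue        41       51     1.9608
purple      55       40     5.6250
pink        23       22     0.0455
magenta     33       25     2.5600
red         61       69     0.9275
orange      67       73     0.4932
Sum = 11.612
df = 5. Since 11.612 > 9.236, we reject H₀.

11.612; reject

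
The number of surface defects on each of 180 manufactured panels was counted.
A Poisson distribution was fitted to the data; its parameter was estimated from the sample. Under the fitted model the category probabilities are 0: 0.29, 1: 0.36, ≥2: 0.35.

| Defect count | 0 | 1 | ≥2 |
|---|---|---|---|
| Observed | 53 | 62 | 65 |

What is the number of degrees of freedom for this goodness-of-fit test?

1

There are k = 3 categories and 1 parameter estimated from the data, so df = 3 − 1 − 1 = 1.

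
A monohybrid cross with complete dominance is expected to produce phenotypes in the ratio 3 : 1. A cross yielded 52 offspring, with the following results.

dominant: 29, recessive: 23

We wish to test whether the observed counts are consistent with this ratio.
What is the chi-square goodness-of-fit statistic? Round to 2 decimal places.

10.26

Ratio total = 4. Expected counts: 52×3/4 = 39, 52×1/4 = 13.
dominant: (29 − 39)²/39 = 100/39 = 2.564
recessive: (23 − 13)²/13 = 100/13 = 7.692
Sum = 10.26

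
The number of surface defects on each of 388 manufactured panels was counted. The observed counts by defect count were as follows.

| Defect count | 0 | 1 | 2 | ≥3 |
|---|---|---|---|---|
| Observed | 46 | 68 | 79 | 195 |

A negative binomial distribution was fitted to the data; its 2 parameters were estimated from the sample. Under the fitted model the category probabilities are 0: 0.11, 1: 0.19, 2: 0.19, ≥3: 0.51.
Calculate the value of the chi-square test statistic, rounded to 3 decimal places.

1.122

Expected counts E_i = n·p_i: 388×0.11 = 42.68, 388×0.19 = 73.72, 388×0.19 = 73.72, 388×0.51 = 197.88.
χ² = (46−42.68)²/42.68 + (68−73.72)²/73.72 + (79−73.72)²/73.72 + (195−197.88)²/197.88
   = 0.2583 + 0.4438 + 0.3782 + 0.0419
Sum = 1.122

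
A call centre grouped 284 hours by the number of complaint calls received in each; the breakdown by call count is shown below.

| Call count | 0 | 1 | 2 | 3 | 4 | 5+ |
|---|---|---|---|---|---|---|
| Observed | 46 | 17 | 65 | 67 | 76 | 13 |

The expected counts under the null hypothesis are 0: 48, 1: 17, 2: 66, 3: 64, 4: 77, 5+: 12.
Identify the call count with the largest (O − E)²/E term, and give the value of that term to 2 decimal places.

χ² = (46−48)²/48 + (17−17)²/17 + (65−66)²/66 + (67−64)²/64 + (76−77)²/77 + (13−12)²/12
   = 0.083 + 0.000 + 0.015 + 0.141 + 0.013 + 0.083
The largest term is for 3: 0.14.

3, 0.14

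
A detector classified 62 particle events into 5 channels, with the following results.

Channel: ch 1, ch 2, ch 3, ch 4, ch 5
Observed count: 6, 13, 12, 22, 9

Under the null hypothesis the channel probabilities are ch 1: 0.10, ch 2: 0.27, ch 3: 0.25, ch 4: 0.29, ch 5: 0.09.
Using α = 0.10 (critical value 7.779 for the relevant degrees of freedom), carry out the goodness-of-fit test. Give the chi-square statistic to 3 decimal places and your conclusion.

Expected counts E_i = n·p_i: 62×0.10 = 6.2, 62×0.27 = 16.74, 62×0.25 = 15.5, 62×0.29 = 17.98, 62×0.09 = 5.58.
ch 1: (6 − 6.2)²/6.2 = 0.04/6.2 = 0.0065
ch 2: (13 − 16.74)²/16.74 = 13.9876/16.74 = 0.8356
ch 3: (12 − 15.5)²/15.5 = 12.25/15.5 = 0.7903
ch 4: (22 − 17.98)²/17.98 = 16.1604/17.98 = 0.8988
ch 5: (9 − 5.58)²/5.58 = 11.6964/5.58 = 2.0961
Sum = 4.627
df = 4. Since 4.627 < 7.779, we do not reject H₀.

4.627; do not reject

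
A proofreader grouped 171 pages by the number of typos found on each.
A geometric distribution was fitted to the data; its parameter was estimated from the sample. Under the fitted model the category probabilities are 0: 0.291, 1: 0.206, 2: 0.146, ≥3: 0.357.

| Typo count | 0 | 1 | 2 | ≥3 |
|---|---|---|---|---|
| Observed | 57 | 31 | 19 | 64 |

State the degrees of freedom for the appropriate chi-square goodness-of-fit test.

There are k = 4 categories and 1 parameter estimated from the data, so df = 4 − 1 − 1 = 2.

2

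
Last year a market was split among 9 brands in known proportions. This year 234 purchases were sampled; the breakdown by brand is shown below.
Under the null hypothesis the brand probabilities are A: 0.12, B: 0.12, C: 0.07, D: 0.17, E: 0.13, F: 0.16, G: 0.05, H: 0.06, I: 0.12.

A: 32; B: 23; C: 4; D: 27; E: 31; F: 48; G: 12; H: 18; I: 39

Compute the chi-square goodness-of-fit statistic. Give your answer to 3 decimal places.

Expected counts E_i = n·p_i: 234×0.12 = 28.08, 234×0.12 = 28.08, 234×0.07 = 16.38, 234×0.17 = 39.78, 234×0.13 = 30.42, 234×0.16 = 37.44, 234×0.05 = 11.7, 234×0.06 = 14.04, 234×0.12 = 28.08.
cat         O        E   (O−E)²/E
A          32    28.08     0.5472
B          23    28.08     0.9190
C           4    16.38     9.3568
D          27    39.78     4.1058
E          31    30.42     0.0111
F          48    37.44     2.9785
G          12     11.7     0.0077
H          18    14.04     1.1169
I          39    28.08     4.2467
Sum = 23.290

23.290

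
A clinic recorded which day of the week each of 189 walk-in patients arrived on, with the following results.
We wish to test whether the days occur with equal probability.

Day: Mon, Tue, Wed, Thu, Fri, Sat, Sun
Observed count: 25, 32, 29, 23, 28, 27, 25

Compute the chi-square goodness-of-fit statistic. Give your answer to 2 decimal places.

2.00

Under H₀ each category has probability 1/7, so each expected count is 189/7 = 27.
Mon: (25 − 27)²/27 = 4/27 = 0.148
Tue: (32 − 27)²/27 = 25/27 = 0.926
Wed: (29 − 27)²/27 = 4/27 = 0.148
Thu: (23 − 27)²/27 = 16/27 = 0.593
Fri: (28 − 27)²/27 = 1/27 = 0.037
Sat: (27 − 27)²/27 = 0/27 = 0.000
Sun: (25 − 27)²/27 = 4/27 = 0.148
Sum = 2.00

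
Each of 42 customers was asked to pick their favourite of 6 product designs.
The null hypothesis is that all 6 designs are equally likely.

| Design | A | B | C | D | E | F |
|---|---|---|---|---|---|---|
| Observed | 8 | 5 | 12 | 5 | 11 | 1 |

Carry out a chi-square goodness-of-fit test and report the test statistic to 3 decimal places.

Under H₀ each category has probability 1/6, so each expected count is 42/6 = 7.
χ² = (8−7)²/7 + (5−7)²/7 + (12−7)²/7 + (5−7)²/7 + (11−7)²/7 + (1−7)²/7
   = 0.1429 + 0.5714 + 3.5714 + 0.5714 + 2.2857 + 5.1429
Sum = 12.286

12.286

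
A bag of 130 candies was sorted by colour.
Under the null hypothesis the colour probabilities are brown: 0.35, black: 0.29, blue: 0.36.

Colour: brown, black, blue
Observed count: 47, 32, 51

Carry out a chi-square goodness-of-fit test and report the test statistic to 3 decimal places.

Expected counts E_i = n·p_i: 130×0.35 = 45.5, 130×0.29 = 37.7, 130×0.36 = 46.8.
cat         O        E   (O−E)²/E
brown      47     45.5     0.0495
black      32     37.7     0.8618
blue       51     46.8     0.3769
Sum = 1.288

1.288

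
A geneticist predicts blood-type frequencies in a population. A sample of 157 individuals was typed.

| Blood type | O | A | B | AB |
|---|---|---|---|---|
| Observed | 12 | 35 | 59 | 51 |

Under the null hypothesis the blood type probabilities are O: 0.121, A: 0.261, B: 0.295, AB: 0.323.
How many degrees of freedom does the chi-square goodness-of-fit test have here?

There are k = 4 categories and no parameters were estimated from the data, so df = 4 − 1 = 3.

3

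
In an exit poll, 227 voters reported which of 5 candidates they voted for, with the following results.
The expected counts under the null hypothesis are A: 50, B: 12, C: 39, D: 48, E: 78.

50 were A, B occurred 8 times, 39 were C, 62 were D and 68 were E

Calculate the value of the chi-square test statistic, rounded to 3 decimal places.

6.699

cat         O        E   (O−E)²/E
A          50       50     0.0000
B           8       12     1.3333
C          39       39     0.0000
D          62       48     4.0833
E          68       78     1.2821
Sum = 6.699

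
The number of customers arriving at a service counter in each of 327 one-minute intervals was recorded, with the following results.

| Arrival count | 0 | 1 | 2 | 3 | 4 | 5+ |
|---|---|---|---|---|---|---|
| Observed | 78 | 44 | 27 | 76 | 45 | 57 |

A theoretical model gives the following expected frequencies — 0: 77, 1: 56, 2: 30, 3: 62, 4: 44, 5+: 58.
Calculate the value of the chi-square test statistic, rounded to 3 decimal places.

χ² = (78−77)²/77 + (44−56)²/56 + (27−30)²/30 + (76−62)²/62 + (45−44)²/44 + (57−58)²/58
   = 0.0130 + 2.5714 + 0.3000 + 3.1613 + 0.0227 + 0.0172
Sum = 6.086

6.086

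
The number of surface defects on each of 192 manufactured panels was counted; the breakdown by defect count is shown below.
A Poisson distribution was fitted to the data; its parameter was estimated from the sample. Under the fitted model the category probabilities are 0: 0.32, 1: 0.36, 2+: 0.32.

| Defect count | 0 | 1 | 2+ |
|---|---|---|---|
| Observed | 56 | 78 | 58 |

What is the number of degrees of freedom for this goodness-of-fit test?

There are k = 3 categories and 1 parameter estimated from the data, so df = 3 − 1 − 1 = 1.

1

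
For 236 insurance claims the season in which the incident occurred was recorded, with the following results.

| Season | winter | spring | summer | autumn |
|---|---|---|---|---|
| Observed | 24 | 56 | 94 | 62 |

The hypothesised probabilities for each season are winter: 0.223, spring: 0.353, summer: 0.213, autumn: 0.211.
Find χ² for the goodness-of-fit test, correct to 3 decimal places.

Expected counts E_i = n·p_i: 236×0.223 = 52.628, 236×0.353 = 83.308, 236×0.213 = 50.268, 236×0.211 = 49.796.
cat         O        E   (O−E)²/E
winter     24   52.628    15.5727
spring     56   83.308     8.9514
summer     94   50.268    38.0458
autumn     62   49.796     2.9910
Sum = 65.561

65.561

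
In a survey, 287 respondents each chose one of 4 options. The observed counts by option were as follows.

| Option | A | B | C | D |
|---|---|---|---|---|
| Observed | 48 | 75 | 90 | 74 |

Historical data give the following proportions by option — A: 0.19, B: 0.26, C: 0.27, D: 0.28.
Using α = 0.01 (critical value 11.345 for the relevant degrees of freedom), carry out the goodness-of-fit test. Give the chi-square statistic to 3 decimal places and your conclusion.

3.307; do not reject

Expected counts E_i = n·p_i: 287×0.19 = 54.53, 287×0.26 = 74.62, 287×0.27 = 77.49, 287×0.28 = 80.36.
A: (48 − 54.53)²/54.53 = 42.6409/54.53 = 0.7820
B: (75 − 74.62)²/74.62 = 0.1444/74.62 = 0.0019
C: (90 − 77.49)²/77.49 = 156.5001/77.49 = 2.0196
D: (74 − 80.36)²/80.36 = 40.4496/80.36 = 0.5034
Sum = 3.307
df = 3. Since 3.307 < 11.345, we do not reject H₀.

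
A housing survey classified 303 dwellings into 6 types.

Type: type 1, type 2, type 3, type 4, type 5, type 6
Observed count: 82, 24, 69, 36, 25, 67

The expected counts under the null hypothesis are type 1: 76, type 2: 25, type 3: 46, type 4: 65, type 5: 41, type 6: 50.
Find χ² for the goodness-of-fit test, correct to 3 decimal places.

cat         O        E   (O−E)²/E
type 1     82       76     0.4737
type 2     24       25     0.0400
type 3     69       46    11.5000
type 4     36       65    12.9385
type 5     25       41     6.2439
type 6     67       50     5.7800
Sum = 36.976

36.976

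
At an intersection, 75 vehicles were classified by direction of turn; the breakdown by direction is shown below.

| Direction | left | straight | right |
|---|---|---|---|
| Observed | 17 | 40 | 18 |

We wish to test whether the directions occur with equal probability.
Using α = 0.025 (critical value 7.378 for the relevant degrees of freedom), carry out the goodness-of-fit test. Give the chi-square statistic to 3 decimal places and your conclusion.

Under H₀ each category has probability 1/3, so each expected count is 75/3 = 25.
χ² = (17−25)²/25 + (40−25)²/25 + (18−25)²/25
   = 2.5600 + 9.0000 + 1.9600
Sum = 13.520
df = 2. Since 13.520 > 7.378, we reject H₀.

13.520; reject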